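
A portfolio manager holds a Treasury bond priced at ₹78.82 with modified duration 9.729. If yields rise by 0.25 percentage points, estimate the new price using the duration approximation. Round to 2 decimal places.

₹76.90

Duration approximation: ΔP/P ≈ -D_mod · Δy = -9.729 × (+0.0025) = -0.0243225.
New price ≈ 78.82 × (1 - 0.0243225) = 76.90290055.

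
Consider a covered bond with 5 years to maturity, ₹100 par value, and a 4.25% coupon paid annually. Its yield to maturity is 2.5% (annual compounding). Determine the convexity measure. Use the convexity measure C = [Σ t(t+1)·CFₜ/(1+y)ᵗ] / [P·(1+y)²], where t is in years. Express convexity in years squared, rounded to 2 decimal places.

25.71

With y = 0.025:
  t   CF        PV=CF/(1+0.025)^t    t·PV        t(t+1)·PV
  1         4.25         4.1463         4.1463           8.2927
  2         4.25         4.0452         8.0904          24.2713
  3         4.25         3.9465        11.8396          47.3586
  4         4.25         3.8503        15.4012          77.0058
  5       104.25        92.1418       460.7090       2,764.2543
  Σ                    108.1302       500.1866       2,921.1826
P = 108.1302.
Convexity = Σ t(t+1)·PV / [P·(1+y)²] = 2,921.1826 / (108.1302 × 1.050625) = 25.71366.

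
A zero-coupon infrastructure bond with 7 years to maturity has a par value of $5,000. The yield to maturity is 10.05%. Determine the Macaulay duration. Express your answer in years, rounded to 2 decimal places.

A zero-coupon bond has a single cash flow at maturity, so its Macaulay duration equals its maturity: 7 years.

7.00 years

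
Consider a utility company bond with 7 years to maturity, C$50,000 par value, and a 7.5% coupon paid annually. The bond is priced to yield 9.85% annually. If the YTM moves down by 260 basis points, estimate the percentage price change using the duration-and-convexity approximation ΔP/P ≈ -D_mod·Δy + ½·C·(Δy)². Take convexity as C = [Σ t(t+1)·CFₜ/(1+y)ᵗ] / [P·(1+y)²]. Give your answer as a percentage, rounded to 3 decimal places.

+14.417%

With y = 0.0985:
  t   CF        PV=CF/(1+0.0985)^t    t·PV        t(t+1)·PV
  1     3,750.00     3,413.7460     3,413.7460       6,827.4920
  2     3,750.00     3,107.6432     6,215.2863      18,645.8590
  3     3,750.00     2,828.9879     8,486.9636      33,947.8543
  4     3,750.00     2,575.3189    10,301.2758      51,506.3789
  5     3,750.00     2,344.3959    11,721.9797      70,331.8783
  6     3,750.00     2,134.1793    12,805.0757      89,635.5300
  7    53,750.00    27,846.9760   194,928.8317   1,559,430.6534
  Σ                 44,251.2472   247,873.1588   1,830,325.6459
P = 44,251.2472; D_Mac = 5.60150 yrs; D_mod = 5.09922 yrs; C = 34.27699.
Duration effect: -5.09922 × (-0.026) = +0.132580
Convexity effect: 0.5 × 34.27699 × (-0.026)² = +0.0115856
ΔP/P ≈ +0.132580 + 0.0115856 = +0.144165 = +14.4165%.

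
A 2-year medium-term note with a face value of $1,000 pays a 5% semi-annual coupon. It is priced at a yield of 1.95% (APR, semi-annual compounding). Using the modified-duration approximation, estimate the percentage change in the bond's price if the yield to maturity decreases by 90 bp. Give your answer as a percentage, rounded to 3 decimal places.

Periodic yield y = 0.00975. Modified duration first:
  t   CF        PV=CF/(1+0.00975)^t    t·PV
  1        25.00        24.7586        24.7586
  2        25.00        24.5195        49.0391
  3        25.00        24.2828        72.8483
  4     1,025.00       985.9807     3,943.9228
  Σ                  1,059.5416     4,090.5689
P = 1,059.5416; D_Mac = 3.86070 half-year periods = 1.93035 yrs; D_mod = 1.93035/(1+0.00975) = 1.91171 yrs.
ΔP/P ≈ -D_mod · Δy = -1.91171 × (-0.009) = +0.017205 = +1.7205%.

+1.721%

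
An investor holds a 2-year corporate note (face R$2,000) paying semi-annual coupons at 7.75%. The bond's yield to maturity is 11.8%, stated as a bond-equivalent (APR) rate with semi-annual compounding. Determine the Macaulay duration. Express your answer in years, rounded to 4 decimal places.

1.8862 years

Periodic yield y = 0.059. Discount each cash flow and weight by its period:
  t   CF        PV=CF/(1+0.059)^t    t·PV
  1        77.50        73.1822        73.1822
  2        77.50        69.1050       138.2101
  3        77.50        65.2550       195.7650
  4     2,077.50     1,651.7990     6,607.1959
  Σ                  1,859.3413     7,014.3533
Price P = Σ PV = 1,859.3413.
Macaulay duration = Σ(t·PV) / P = 7,014.3533 / 1,859.3413 = 3.77249 half-year periods.
In years: 3.77249 / 2 = 1.88625 years.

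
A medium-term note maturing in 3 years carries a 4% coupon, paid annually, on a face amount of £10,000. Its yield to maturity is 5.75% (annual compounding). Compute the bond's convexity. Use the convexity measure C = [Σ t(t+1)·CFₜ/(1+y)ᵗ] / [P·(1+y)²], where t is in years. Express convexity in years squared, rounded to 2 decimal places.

10.17

With y = 0.0575:
  t   CF        PV=CF/(1+0.0575)^t    t·PV        t(t+1)·PV
  1       400.00       378.2506       378.2506         756.5012
  2       400.00       357.6838       715.3675       2,146.1026
  3    10,400.00     8,794.1164    26,382.3493     105,529.3972
  Σ                  9,530.0508    27,475.9674     108,432.0010
P = 9,530.0508.
Convexity = Σ t(t+1)·PV / [P·(1+y)²] = 108,432.0010 / (9,530.0508 × 1.118306) = 10.17423.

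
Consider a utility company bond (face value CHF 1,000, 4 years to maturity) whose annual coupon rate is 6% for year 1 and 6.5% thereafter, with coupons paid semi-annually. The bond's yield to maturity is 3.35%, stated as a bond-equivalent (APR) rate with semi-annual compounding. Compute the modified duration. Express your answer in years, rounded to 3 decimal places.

Periodic yield y = 0.01675. First find Macaulay duration:
  t   CF        PV=CF/(1+0.01675)^t    t·PV
  1        30.00        29.5058        29.5058
  2        30.00        29.0197        58.0394
  3        32.50        30.9201        92.7603
  4        32.50        30.4107       121.6429
  5        32.50        29.9097       149.5486
  6        32.50        29.4170       176.5020
  7        32.50        28.9324       202.5266
  8     1,032.50       904.0170     7,232.1362
  Σ                  1,112.1324     8,062.6618
P = 1,112.1324; Macaulay duration = 8,062.6618 / 1,112.1324 = 7.24973 half-year periods = 3.62487 years.
Modified duration = D_Mac / (1 + y) = 3.62487 / 1.01675 = 3.56515 years.

3.565 years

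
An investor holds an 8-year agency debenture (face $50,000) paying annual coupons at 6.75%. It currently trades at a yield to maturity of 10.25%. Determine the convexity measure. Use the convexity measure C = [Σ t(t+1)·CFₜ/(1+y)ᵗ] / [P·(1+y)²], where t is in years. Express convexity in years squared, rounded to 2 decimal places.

With y = 0.1025:
  t   CF        PV=CF/(1+0.1025)^t    t·PV        t(t+1)·PV
  1     3,375.00     3,061.2245     3,061.2245       6,122.4490
  2     3,375.00     2,776.6209     5,553.2417      16,659.7251
  3     3,375.00     2,518.4770     7,555.4309      30,221.7236
  4     3,375.00     2,284.3328     9,137.3314      45,686.6569
  5     3,375.00     2,071.9572    10,359.7862      62,158.7169
  6     3,375.00     1,879.3263    11,275.9577      78,931.7040
  7     3,375.00     1,704.6043    11,932.2304      95,457.8431
  8    53,375.00    24,451.7025   195,613.6199   1,760,522.5790
  Σ                 40,748.2455   254,488.8226   2,095,761.3977
P = 40,748.2455.
Convexity = Σ t(t+1)·PV / [P·(1+y)²] = 2,095,761.3977 / (40,748.2455 × 1.215506) = 42.31319.

42.31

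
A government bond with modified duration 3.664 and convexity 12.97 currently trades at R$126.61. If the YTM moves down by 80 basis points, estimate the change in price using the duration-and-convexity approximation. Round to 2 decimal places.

+R$3.76

Duration effect: -D_mod·Δy = -3.664 × (-0.008) = +0.029312
Convexity effect: ½·C·(Δy)² = 0.5 × 12.97 × (-0.008)² = +0.00041504
ΔP/P ≈ +0.029312 + 0.00041504 = +0.02972704
ΔP ≈ 126.61 × (+0.02972704) = +3.7637405344.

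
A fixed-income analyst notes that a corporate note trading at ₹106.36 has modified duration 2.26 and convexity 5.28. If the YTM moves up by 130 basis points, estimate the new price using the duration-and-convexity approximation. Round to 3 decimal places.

Duration effect: -D_mod·Δy = -2.26 × (+0.013) = -0.029380
Convexity effect: ½·C·(Δy)² = 0.5 × 5.28 × (0.013)² = +0.00044616
ΔP/P ≈ -0.029380 + 0.00044616 = -0.02893384
New price ≈ 106.36 × (1 - 0.02893384) = 103.2825967776.

₹103.283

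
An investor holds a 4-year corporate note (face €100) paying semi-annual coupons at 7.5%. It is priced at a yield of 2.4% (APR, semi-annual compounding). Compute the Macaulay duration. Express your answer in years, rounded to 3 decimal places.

3.575 years

Periodic yield y = 0.012. Discount each cash flow and weight by its period:
  t   CF        PV=CF/(1+0.012)^t    t·PV
  1         3.75         3.7055         3.7055
  2         3.75         3.6616         7.3232
  3         3.75         3.6182        10.8545
  4         3.75         3.5753        14.3011
  5         3.75         3.5329        17.6644
  6         3.75         3.4910        20.9459
  7         3.75         3.4496        24.1471
  8       103.75        94.3070       754.4561
  Σ                    119.3411       853.3979
Price P = Σ PV = 119.3411.
Macaulay duration = Σ(t·PV) / P = 853.3979 / 119.3411 = 7.15092 half-year periods.
In years: 7.15092 / 2 = 3.57546 years.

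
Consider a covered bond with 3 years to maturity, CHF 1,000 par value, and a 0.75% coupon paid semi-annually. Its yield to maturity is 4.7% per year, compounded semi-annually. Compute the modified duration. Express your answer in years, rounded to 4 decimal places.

2.9019 years

Periodic yield y = 0.0235. First find Macaulay duration:
  t   CF        PV=CF/(1+0.0235)^t    t·PV
  1         3.75         3.6639         3.6639
  2         3.75         3.5798         7.1595
  3         3.75         3.4976        10.4927
  4         3.75         3.4173        13.6691
  5         3.75         3.3388        16.6941
  6     1,003.75       873.1693     5,239.0160
  Σ                    890.6667     5,290.6954
P = 890.6667; Macaulay duration = 5,290.6954 / 890.6667 = 5.94015 half-year periods = 2.97008 years.
Modified duration = D_Mac / (1 + y) = 2.97008 / 1.0235 = 2.90188 years.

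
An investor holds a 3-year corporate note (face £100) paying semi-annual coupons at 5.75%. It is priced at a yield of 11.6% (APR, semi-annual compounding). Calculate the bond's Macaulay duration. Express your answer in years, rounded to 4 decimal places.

2.7784 years

Periodic yield y = 0.058. Discount each cash flow and weight by its period:
  t   CF        PV=CF/(1+0.058)^t    t·PV
  1        2.875         2.7174         2.7174
  2        2.875         2.5684         5.1368
  3        2.875         2.4276         7.2829
  4        2.875         2.2945         9.1782
  5        2.875         2.1688        10.8438
  6      102.875        73.3493       440.0957
  Σ                     85.5260       475.2547
Price P = Σ PV = 85.5260.
Macaulay duration = Σ(t·PV) / P = 475.2547 / 85.5260 = 5.55684 half-year periods.
In years: 5.55684 / 2 = 2.77842 years.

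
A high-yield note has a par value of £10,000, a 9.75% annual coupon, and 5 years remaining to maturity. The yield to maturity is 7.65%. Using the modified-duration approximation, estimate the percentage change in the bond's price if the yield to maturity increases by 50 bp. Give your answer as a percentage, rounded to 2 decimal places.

-1.96%

Periodic yield y = 0.0765. Modified duration first:
  t   CF        PV=CF/(1+0.0765)^t    t·PV
  1       975.00       905.7130       905.7130
  2       975.00       841.3497     1,682.6994
  3       975.00       781.5603     2,344.6810
  4       975.00       726.0198     2,904.0793
  5    10,975.00     7,591.6182    37,958.0910
  Σ                 10,846.2610    45,795.2637
P = 10,846.2610; D_Mac = 4.22222 yrs; D_mod = 4.22222/(1+0.0765) = 3.92217 yrs.
ΔP/P ≈ -D_mod · Δy = -3.92217 × (+0.005) = -0.019611 = -1.9611%.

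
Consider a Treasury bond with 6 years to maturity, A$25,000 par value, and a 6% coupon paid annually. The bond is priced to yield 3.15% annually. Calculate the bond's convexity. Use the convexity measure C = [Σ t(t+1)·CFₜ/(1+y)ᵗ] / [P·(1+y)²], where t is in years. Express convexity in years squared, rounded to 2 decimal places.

33.14

With y = 0.0315:
  t   CF        PV=CF/(1+0.0315)^t    t·PV        t(t+1)·PV
  1     1,500.00     1,454.1929     1,454.1929       2,908.3858
  2     1,500.00     1,409.7847     2,819.5694       8,458.7082
  3     1,500.00     1,366.7326     4,100.1979      16,400.7915
  4     1,500.00     1,324.9953     5,299.9811      26,499.9055
  5     1,500.00     1,284.5325     6,422.6625      38,535.9751
  6    26,500.00    22,000.3951   132,002.3705     924,016.5938
  Σ                 28,840.6331   152,098.9744   1,016,820.3599
P = 28,840.6331.
Convexity = Σ t(t+1)·PV / [P·(1+y)²] = 1,016,820.3599 / (28,840.6331 × 1.063992) = 33.13607.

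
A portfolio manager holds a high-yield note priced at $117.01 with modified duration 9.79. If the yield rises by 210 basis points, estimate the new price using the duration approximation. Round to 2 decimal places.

$92.95

Duration approximation: ΔP/P ≈ -D_mod · Δy = -9.79 × (+0.021) = -0.205590.
New price ≈ 117.01 × (1 - 0.205590) = 92.9539141.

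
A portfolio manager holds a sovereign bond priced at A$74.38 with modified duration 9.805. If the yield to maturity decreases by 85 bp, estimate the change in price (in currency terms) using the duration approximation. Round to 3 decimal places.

+A$6.199

Duration approximation: ΔP/P ≈ -D_mod · Δy = -9.805 × (-0.0085) = +0.0833425.
ΔP ≈ 74.38 × (+0.0833425) = +6.19901515.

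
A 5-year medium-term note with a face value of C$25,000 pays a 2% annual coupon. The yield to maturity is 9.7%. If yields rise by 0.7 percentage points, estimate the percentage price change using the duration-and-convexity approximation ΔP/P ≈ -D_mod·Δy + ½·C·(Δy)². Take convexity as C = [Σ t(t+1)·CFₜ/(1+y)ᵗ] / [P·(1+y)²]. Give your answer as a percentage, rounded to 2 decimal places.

With y = 0.097:
  t   CF        PV=CF/(1+0.097)^t    t·PV        t(t+1)·PV
  1       500.00       455.7885       455.7885         911.5770
  2       500.00       415.4863       830.9727       2,492.9180
  3       500.00       378.7478     1,136.2434       4,544.9736
  4       500.00       345.2578     1,381.0312       6,905.1559
  5    25,500.00    16,051.1829    80,255.9143     481,535.4860
  Σ                 17,646.4633    84,059.9501     496,390.1106
P = 17,646.4633; D_Mac = 4.76356 yrs; D_mod = 4.34235 yrs; C = 23.37503.
Duration effect: -4.34235 × (+0.007) = -0.030396
Convexity effect: 0.5 × 23.37503 × (0.007)² = +0.0005727
ΔP/P ≈ -0.030396 + 0.0005727 = -0.029824 = -2.9824%.

-2.98%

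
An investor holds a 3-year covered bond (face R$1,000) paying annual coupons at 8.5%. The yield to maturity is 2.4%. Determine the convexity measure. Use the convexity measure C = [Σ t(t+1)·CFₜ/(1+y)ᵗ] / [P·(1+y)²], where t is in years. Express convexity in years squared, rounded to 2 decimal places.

10.38

With y = 0.024:
  t   CF        PV=CF/(1+0.024)^t    t·PV        t(t+1)·PV
  1        85.00        83.0078        83.0078         166.0156
  2        85.00        81.0623       162.1246         486.3739
  3     1,085.00     1,010.4850     3,031.4550      12,125.8199
  Σ                  1,174.5551     3,276.5874      12,778.2094
P = 1,174.5551.
Convexity = Σ t(t+1)·PV / [P·(1+y)²] = 12,778.2094 / (1,174.5551 × 1.048576) = 10.37520.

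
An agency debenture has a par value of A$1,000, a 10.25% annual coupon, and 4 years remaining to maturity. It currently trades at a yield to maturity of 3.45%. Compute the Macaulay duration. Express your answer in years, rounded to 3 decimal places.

Periodic yield y = 0.0345. Discount each cash flow and weight by its year:
  t   CF        PV=CF/(1+0.0345)^t    t·PV
  1       102.50        99.0817        99.0817
  2       102.50        95.7774       191.5547
  3       102.50        92.5832       277.7497
  4     1,102.50       962.6239     3,850.4954
  Σ                  1,250.0661     4,418.8815
Price P = Σ PV = 1,250.0661.
Macaulay duration = Σ(t·PV) / P = 4,418.8815 / 1,250.0661 = 3.53492 years.

3.535 years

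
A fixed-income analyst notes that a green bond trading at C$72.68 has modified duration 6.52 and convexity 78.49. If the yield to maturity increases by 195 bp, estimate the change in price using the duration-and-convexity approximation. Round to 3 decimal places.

-C$8.156

Duration effect: -D_mod·Δy = -6.52 × (+0.0195) = -0.127140
Convexity effect: ½·C·(Δy)² = 0.5 × 78.49 × (0.0195)² = +0.01492291125
ΔP/P ≈ -0.127140 + 0.01492291125 = -0.11221708875
ΔP ≈ 72.68 × (-0.11221708875) = -8.15593801035.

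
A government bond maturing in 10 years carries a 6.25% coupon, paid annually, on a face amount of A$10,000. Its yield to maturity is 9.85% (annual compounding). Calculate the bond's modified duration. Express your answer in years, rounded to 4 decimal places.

6.7207 years

Periodic yield y = 0.0985. First find Macaulay duration:
  t   CF        PV=CF/(1+0.0985)^t    t·PV
  1       625.00       568.9577       568.9577
  2       625.00       517.9405     1,035.8811
  3       625.00       471.4980     1,414.4939
  4       625.00       429.2198     1,716.8793
  5       625.00       390.7327     1,953.6633
  6       625.00       355.6965     2,134.1793
  7       625.00       323.8020     2,266.6143
  8       625.00       294.7675     2,358.1396
  9       625.00       268.3363     2,415.0269
  10   10,625.00     4,152.6787    41,526.7866
  Σ                  7,773.6297    57,390.6220
P = 7,773.6297; Macaulay duration = 57,390.6220 / 7,773.6297 = 7.38273 years.
Modified duration = D_Mac / (1 + y) = 7.38273 / 1.0985 = 6.72074 years.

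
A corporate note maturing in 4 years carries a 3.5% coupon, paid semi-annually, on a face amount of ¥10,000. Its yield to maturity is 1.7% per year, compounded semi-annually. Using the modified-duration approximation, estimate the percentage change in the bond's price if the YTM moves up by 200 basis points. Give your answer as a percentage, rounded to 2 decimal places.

Periodic yield y = 0.0085. Modified duration first:
  t   CF        PV=CF/(1+0.0085)^t    t·PV
  1       175.00       173.5250       173.5250
  2       175.00       172.0625       344.1250
  3       175.00       170.6123       511.8369
  4       175.00       169.1743       676.6973
  5       175.00       167.7485       838.7423
  6       175.00       166.3346       998.0077
  7       175.00       164.9327     1,154.5288
  8    10,175.00     9,508.8325    76,070.6600
  Σ                 10,693.2224    80,768.1230
P = 10,693.2224; D_Mac = 7.55321 half-year periods = 3.77660 yrs; D_mod = 3.77660/(1+0.0085) = 3.74477 yrs.
ΔP/P ≈ -D_mod · Δy = -3.74477 × (+0.02) = -0.074895 = -7.4895%.

-7.49%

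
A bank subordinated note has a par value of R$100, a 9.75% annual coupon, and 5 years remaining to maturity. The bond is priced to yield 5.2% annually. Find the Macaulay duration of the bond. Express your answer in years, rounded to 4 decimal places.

Periodic yield y = 0.052. Discount each cash flow and weight by its year:
  t   CF        PV=CF/(1+0.052)^t    t·PV
  1         9.75         9.2681         9.2681
  2         9.75         8.8099        17.6199
  3         9.75         8.3745        25.1234
  4         9.75         7.9605        31.8421
  5       109.75        85.1777       425.8884
  Σ                    119.5907       509.7419
Price P = Σ PV = 119.5907.
Macaulay duration = Σ(t·PV) / P = 509.7419 / 119.5907 = 4.26239 years.

4.2624 years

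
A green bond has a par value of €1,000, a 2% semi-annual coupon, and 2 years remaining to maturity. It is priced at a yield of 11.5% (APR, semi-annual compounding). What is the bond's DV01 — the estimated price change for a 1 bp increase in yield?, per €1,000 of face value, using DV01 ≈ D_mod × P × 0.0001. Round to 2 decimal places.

Periodic yield y = 0.0575.
  t   CF        PV=CF/(1+0.0575)^t    t·PV
  1        10.00         9.4563         9.4563
  2        10.00         8.9421        17.8842
  3        10.00         8.4559        25.3676
  4     1,010.00       807.6066     3,230.4265
  Σ                    834.4609     3,283.1346
P = 834.4609; D_Mac = 3.93444 half-year periods = 1.96722 yrs; D_mod = 1.86025 yrs.
DV01 ≈ 1.86025 × 834.4609 × 0.0001 = 0.155231.

€0.16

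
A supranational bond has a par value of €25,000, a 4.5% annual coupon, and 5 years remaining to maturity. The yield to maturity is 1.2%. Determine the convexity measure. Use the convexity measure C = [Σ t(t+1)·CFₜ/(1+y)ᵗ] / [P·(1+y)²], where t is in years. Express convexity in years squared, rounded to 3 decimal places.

With y = 0.012:
  t   CF        PV=CF/(1+0.012)^t    t·PV        t(t+1)·PV
  1     1,125.00     1,111.6601     1,111.6601       2,223.3202
  2     1,125.00     1,098.4783     2,196.9567       6,590.8700
  3     1,125.00     1,085.4529     3,256.3587      13,025.4348
  4     1,125.00     1,072.5819     4,290.3277      21,451.6384
  5    26,125.00    24,612.3871   123,061.9354     738,371.6123
  Σ                 28,980.5603   133,917.2385     781,662.8758
P = 28,980.5603.
Convexity = Σ t(t+1)·PV / [P·(1+y)²] = 781,662.8758 / (28,980.5603 × 1.024144) = 26.33611.

26.336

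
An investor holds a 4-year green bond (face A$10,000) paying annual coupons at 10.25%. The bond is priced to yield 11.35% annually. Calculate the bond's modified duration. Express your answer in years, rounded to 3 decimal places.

Periodic yield y = 0.1135. First find Macaulay duration:
  t   CF        PV=CF/(1+0.1135)^t    t·PV
  1     1,025.00       920.5209       920.5209
  2     1,025.00       826.6914     1,653.3828
  3     1,025.00       742.4260     2,227.2781
  4    11,025.00     7,171.6273    28,686.5093
  Σ                  9,661.2656    33,487.6911
P = 9,661.2656; Macaulay duration = 33,487.6911 / 9,661.2656 = 3.46618 years.
Modified duration = D_Mac / (1 + y) = 3.46618 / 1.1135 = 3.11287 years.

3.113 years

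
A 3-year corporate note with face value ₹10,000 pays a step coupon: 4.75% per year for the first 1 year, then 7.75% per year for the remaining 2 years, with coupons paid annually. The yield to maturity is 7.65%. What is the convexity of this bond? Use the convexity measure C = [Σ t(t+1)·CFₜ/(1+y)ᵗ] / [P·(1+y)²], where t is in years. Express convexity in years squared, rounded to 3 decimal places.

9.609

With y = 0.0765:
  t   CF        PV=CF/(1+0.0765)^t    t·PV        t(t+1)·PV
  1       475.00       441.2448       441.2448         882.4895
  2       775.00       668.7652     1,337.5303       4,012.5909
  3    10,775.00     8,637.2438    25,911.7313     103,646.9251
  Σ                  9,747.2537    27,690.5064     108,542.0056
P = 9,747.2537.
Convexity = Σ t(t+1)·PV / [P·(1+y)²] = 108,542.0056 / (9,747.2537 × 1.158852) = 9.60921.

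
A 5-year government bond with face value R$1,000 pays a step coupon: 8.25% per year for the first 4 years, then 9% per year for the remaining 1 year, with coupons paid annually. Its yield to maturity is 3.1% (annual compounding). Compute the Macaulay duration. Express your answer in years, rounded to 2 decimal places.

4.37 years

Periodic yield y = 0.031. Discount each cash flow and weight by its year:
  t   CF        PV=CF/(1+0.031)^t    t·PV
  1        82.50        80.0194        80.0194
  2        82.50        77.6134       155.2268
  3        82.50        75.2797       225.8391
  4        82.50        73.0162       292.0648
  5     1,090.00       935.6925     4,678.4627
  Σ                  1,241.6213     5,431.6129
Price P = Σ PV = 1,241.6213.
Macaulay duration = Σ(t·PV) / P = 5,431.6129 / 1,241.6213 = 4.37461 years.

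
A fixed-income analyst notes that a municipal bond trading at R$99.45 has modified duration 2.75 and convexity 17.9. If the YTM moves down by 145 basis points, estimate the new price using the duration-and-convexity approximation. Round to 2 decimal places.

Duration effect: -D_mod·Δy = -2.75 × (-0.0145) = +0.039875
Convexity effect: ½·C·(Δy)² = 0.5 × 17.9 × (-0.0145)² = +0.0018817375
ΔP/P ≈ +0.039875 + 0.0018817375 = +0.0417567375
New price ≈ 99.45 × (1 + 0.0417567375) = 103.602707544375.

R$103.60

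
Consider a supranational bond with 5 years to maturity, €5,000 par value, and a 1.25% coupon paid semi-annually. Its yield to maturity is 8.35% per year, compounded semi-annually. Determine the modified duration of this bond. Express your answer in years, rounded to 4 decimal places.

Periodic yield y = 0.04175. First find Macaulay duration:
  t   CF        PV=CF/(1+0.04175)^t    t·PV
  1        31.25        29.9976        29.9976
  2        31.25        28.7954        57.5908
  3        31.25        27.6414        82.9241
  4        31.25        26.5336       106.1344
  5        31.25        25.4702       127.3510
  6        31.25        24.4494       146.6967
  7        31.25        23.4696       164.2871
  8        31.25        22.5290       180.2320
  9        31.25        21.6261       194.6350
  10    5,031.25     3,342.2644    33,422.6443
  Σ                  3,572.7767    34,512.4929
P = 3,572.7767; Macaulay duration = 34,512.4929 / 3,572.7767 = 9.65985 half-year periods = 4.82993 years.
Modified duration = D_Mac / (1 + y) = 4.82993 / 1.04175 = 4.63636 years.

4.6364 years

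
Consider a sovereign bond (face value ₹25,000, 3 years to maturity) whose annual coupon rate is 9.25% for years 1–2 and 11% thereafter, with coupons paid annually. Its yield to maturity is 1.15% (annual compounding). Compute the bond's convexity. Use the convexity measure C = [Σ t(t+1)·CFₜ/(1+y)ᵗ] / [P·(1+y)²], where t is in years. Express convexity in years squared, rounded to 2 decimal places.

10.59

With y = 0.0115:
  t   CF        PV=CF/(1+0.0115)^t    t·PV        t(t+1)·PV
  1     2,312.50     2,286.2086     2,286.2086       4,572.4172
  2     2,312.50     2,260.2161     4,520.4322      13,561.2967
  3    27,750.00    26,814.2297    80,442.6892     321,770.7570
  Σ                 31,360.6545    87,249.3301     339,904.4709
P = 31,360.6545.
Convexity = Σ t(t+1)·PV / [P·(1+y)²] = 339,904.4709 / (31,360.6545 × 1.023132) = 10.59351.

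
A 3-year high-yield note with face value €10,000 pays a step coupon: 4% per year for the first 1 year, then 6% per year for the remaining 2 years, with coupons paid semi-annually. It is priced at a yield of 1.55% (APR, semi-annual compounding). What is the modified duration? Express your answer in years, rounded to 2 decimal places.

Periodic yield y = 0.00775. First find Macaulay duration:
  t   CF        PV=CF/(1+0.00775)^t    t·PV
  1       200.00       198.4619       198.4619
  2       200.00       196.9357       393.8713
  3       300.00       293.1317       879.3952
  4       300.00       290.8774     1,163.5097
  5       300.00       288.6405     1,443.2023
  6    10,300.00     9,833.7776    59,002.6658
  Σ                 11,101.8249    63,081.1063
P = 11,101.8249; Macaulay duration = 63,081.1063 / 11,101.8249 = 5.68205 half-year periods = 2.84102 years.
Modified duration = D_Mac / (1 + y) = 2.84102 / 1.00775 = 2.81918 years.

2.82 years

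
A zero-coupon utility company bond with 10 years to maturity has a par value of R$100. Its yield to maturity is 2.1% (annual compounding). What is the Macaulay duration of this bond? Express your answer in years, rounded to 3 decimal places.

10.000 years

A zero-coupon bond has a single cash flow at maturity, so its Macaulay duration equals its maturity: 10 years.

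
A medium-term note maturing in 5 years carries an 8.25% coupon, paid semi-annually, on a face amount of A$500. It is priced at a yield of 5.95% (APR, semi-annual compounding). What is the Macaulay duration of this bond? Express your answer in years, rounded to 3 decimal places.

Periodic yield y = 0.02975. Discount each cash flow and weight by its period:
  t   CF        PV=CF/(1+0.02975)^t    t·PV
  1       20.625        20.0291        20.0291
  2       20.625        19.4505        38.9010
  3       20.625        18.8885        56.6656
  4       20.625        18.3428        73.3714
  5       20.625        17.8129        89.0646
  6       20.625        17.2983       103.7897
  7       20.625        16.7985       117.5897
  8       20.625        16.3132       130.5057
  9       20.625        15.8419       142.5773
  10     520.625       388.3354     3,883.3543
  Σ                    549.1113     4,655.8484
Price P = Σ PV = 549.1113.
Macaulay duration = Σ(t·PV) / P = 4,655.8484 / 549.1113 = 8.47888 half-year periods.
In years: 8.47888 / 2 = 4.23944 years.

4.239 years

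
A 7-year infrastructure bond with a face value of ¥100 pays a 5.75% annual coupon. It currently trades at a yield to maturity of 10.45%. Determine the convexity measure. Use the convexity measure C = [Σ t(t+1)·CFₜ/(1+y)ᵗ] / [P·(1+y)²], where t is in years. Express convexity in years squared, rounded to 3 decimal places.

With y = 0.1045:
  t   CF        PV=CF/(1+0.1045)^t    t·PV        t(t+1)·PV
  1         5.75         5.2060         5.2060          10.4120
  2         5.75         4.7134         9.4268          28.2805
  3         5.75         4.2675        12.8024          51.2097
  4         5.75         3.8637        15.4549          77.2743
  5         5.75         3.4982        17.4908         104.9447
  6         5.75         3.1672        19.0031         133.0218
  7       105.75        52.7376       369.1632       2,953.3054
  Σ                     77.4535       448.5472       3,358.4483
P = 77.4535.
Convexity = Σ t(t+1)·PV / [P·(1+y)²] = 3,358.4483 / (77.4535 × 1.219920) = 35.54398.

35.544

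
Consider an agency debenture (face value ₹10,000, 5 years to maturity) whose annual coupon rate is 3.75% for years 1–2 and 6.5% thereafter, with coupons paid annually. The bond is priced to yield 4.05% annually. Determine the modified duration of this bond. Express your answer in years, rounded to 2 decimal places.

4.42 years

Periodic yield y = 0.0405. First find Macaulay duration:
  t   CF        PV=CF/(1+0.0405)^t    t·PV
  1       375.00       360.4037       360.4037
  2       375.00       346.3754       692.7509
  3       650.00       577.0150     1,731.0450
  4       650.00       554.5555     2,218.2220
  5    10,650.00     8,732.5119    43,662.5594
  Σ                 10,570.8615    48,664.9809
P = 10,570.8615; Macaulay duration = 48,664.9809 / 10,570.8615 = 4.60369 years.
Modified duration = D_Mac / (1 + y) = 4.60369 / 1.0405 = 4.42450 years.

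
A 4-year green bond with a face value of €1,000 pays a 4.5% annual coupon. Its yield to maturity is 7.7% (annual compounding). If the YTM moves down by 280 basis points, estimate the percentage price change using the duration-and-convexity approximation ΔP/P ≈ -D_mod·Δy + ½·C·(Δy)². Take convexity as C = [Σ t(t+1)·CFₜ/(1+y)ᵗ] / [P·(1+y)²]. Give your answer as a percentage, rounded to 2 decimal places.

+10.32%

With y = 0.077:
  t   CF        PV=CF/(1+0.077)^t    t·PV        t(t+1)·PV
  1        45.00        41.7827        41.7827          83.5655
  2        45.00        38.7955        77.5910         232.7729
  3        45.00        36.0218       108.0654         432.2616
  4     1,045.00       776.7003     3,106.8012      15,534.0062
  Σ                    893.3003     3,334.2403      16,282.6061
P = 893.3003; D_Mac = 3.73250 yrs; D_mod = 3.46564 yrs; C = 15.71430.
Duration effect: -3.46564 × (-0.028) = +0.097038
Convexity effect: 0.5 × 15.71430 × (-0.028)² = +0.0061600
ΔP/P ≈ +0.097038 + 0.0061600 = +0.103198 = +10.3198%.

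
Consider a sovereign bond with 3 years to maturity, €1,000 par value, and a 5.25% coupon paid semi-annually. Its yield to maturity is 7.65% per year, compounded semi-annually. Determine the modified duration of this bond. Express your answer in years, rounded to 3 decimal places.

Periodic yield y = 0.03825. First find Macaulay duration:
  t   CF        PV=CF/(1+0.03825)^t    t·PV
  1        26.25        25.2829        25.2829
  2        26.25        24.3515        48.7030
  3        26.25        23.4544        70.3631
  4        26.25        22.5903        90.3611
  5        26.25        21.7580       108.7902
  6     1,026.25       819.2973     4,915.7839
  Σ                    936.7344     5,259.2841
P = 936.7344; Macaulay duration = 5,259.2841 / 936.7344 = 5.61449 half-year periods = 2.80724 years.
Modified duration = D_Mac / (1 + y) = 2.80724 / 1.03825 = 2.70382 years.

2.704 years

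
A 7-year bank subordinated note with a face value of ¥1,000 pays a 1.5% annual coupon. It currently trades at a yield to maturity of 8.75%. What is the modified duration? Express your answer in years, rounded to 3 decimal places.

6.068 years

Periodic yield y = 0.0875. First find Macaulay duration:
  t   CF        PV=CF/(1+0.0875)^t    t·PV
  1        15.00        13.7931        13.7931
  2        15.00        12.6833        25.3666
  3        15.00        11.6628        34.9885
  4        15.00        10.7244        42.8977
  5        15.00         9.8615        49.3077
  6        15.00         9.0681        54.4085
  7     1,015.00       564.2365     3,949.6556
  Σ                    632.0298     4,170.4177
P = 632.0298; Macaulay duration = 4,170.4177 / 632.0298 = 6.59845 years.
Modified duration = D_Mac / (1 + y) = 6.59845 / 1.0875 = 6.06754 years.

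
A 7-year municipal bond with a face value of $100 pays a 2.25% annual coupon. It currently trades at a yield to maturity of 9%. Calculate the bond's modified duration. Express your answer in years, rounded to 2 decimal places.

5.90 years

Periodic yield y = 0.09. First find Macaulay duration:
  t   CF        PV=CF/(1+0.09)^t    t·PV
  1         2.25         2.0642         2.0642
  2         2.25         1.8938         3.7876
  3         2.25         1.7374         5.2122
  4         2.25         1.5940         6.3758
  5         2.25         1.4623         7.3117
  6         2.25         1.3416         8.0496
  7       102.25        55.9343       391.5398
  Σ                     66.0276       424.3409
P = 66.0276; Macaulay duration = 424.3409 / 66.0276 = 6.42672 years.
Modified duration = D_Mac / (1 + y) = 6.42672 / 1.09 = 5.89608 years.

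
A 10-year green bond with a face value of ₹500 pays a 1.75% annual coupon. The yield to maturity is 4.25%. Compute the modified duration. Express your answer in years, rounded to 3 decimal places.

8.778 years

Periodic yield y = 0.0425. First find Macaulay duration:
  t   CF        PV=CF/(1+0.0425)^t    t·PV
  1         8.75         8.3933         8.3933
  2         8.75         8.0511        16.1022
  3         8.75         7.7229        23.1687
  4         8.75         7.4080        29.6322
  5         8.75         7.1060        35.5302
  6         8.75         6.8163        40.8981
  7         8.75         6.5385        45.7692
  8         8.75         6.2719        50.1752
  9         8.75         6.0162        54.1460
  10      508.75       335.5396     3,355.3960
  Σ                    399.8639     3,659.2111
P = 399.8639; Macaulay duration = 3,659.2111 / 399.8639 = 9.15114 years.
Modified duration = D_Mac / (1 + y) = 9.15114 / 1.0425 = 8.77807 years.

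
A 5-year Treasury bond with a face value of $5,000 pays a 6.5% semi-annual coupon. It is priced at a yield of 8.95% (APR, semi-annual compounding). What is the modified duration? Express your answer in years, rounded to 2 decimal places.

4.12 years

Periodic yield y = 0.04475. First find Macaulay duration:
  t   CF        PV=CF/(1+0.04475)^t    t·PV
  1       162.50       155.5396       155.5396
  2       162.50       148.8773       297.7547
  3       162.50       142.5004       427.5013
  4       162.50       136.3967       545.5868
  5       162.50       130.5544       652.7719
  6       162.50       124.9623       749.7739
  7       162.50       119.6098       837.2685
  8       162.50       114.4865       915.8921
  9       162.50       109.5827       986.2442
  10    5,162.50     3,332.2399    33,322.3995
  Σ                  4,514.7497    38,890.7325
P = 4,514.7497; Macaulay duration = 38,890.7325 / 4,514.7497 = 8.61415 half-year periods = 4.30708 years.
Modified duration = D_Mac / (1 + y) = 4.30708 / 1.04475 = 4.12259 years.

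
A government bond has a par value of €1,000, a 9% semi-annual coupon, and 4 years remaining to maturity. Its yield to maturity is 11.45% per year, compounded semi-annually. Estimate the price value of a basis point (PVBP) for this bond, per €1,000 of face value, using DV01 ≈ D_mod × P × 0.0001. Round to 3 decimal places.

€0.299

Periodic yield y = 0.05725.
  t   CF        PV=CF/(1+0.05725)^t    t·PV
  1        45.00        42.5633        42.5633
  2        45.00        40.2585        80.5169
  3        45.00        38.0785       114.2354
  4        45.00        36.0165       144.0661
  5        45.00        34.0662       170.3311
  6        45.00        32.2215       193.3293
  7        45.00        30.4768       213.3373
  8     1,045.00       669.4139     5,355.3114
  Σ                    923.0951     6,313.6907
P = 923.0951; D_Mac = 6.83970 half-year periods = 3.41985 yrs; D_mod = 3.23466 yrs.
DV01 ≈ 3.23466 × 923.0951 × 0.0001 = 0.298590.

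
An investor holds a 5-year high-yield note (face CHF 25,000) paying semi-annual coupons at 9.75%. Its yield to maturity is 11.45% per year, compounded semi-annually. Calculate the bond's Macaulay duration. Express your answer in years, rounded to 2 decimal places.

Periodic yield y = 0.05725. Discount each cash flow and weight by its period:
  t   CF        PV=CF/(1+0.05725)^t    t·PV
  1     1,218.75     1,152.7548     1,152.7548
  2     1,218.75     1,090.3332     2,180.6664
  3     1,218.75     1,031.2918     3,093.8753
  4     1,218.75       975.4474     3,901.7896
  5     1,218.75       922.6270     4,613.1350
  6     1,218.75       872.6668     5,236.0009
  7     1,218.75       825.4120     5,777.8839
  8     1,218.75       780.7160     6,245.7280
  9     1,218.75       738.4403     6,645.9626
  10   26,218.75    15,025.7114   150,257.1144
  Σ                 23,415.4007   189,104.9110
Price P = Σ PV = 23,415.4007.
Macaulay duration = Σ(t·PV) / P = 189,104.9110 / 23,415.4007 = 8.07609 half-year periods.
In years: 8.07609 / 2 = 4.03805 years.

4.04 years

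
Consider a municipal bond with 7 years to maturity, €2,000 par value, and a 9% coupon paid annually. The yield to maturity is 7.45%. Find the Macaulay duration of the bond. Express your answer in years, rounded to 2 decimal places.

Periodic yield y = 0.0745. Discount each cash flow and weight by its year:
  t   CF        PV=CF/(1+0.0745)^t    t·PV
  1       180.00       167.5198       167.5198
  2       180.00       155.9049       311.8097
  3       180.00       145.0953       435.2858
  4       180.00       135.0351       540.1406
  5       180.00       125.6725       628.3627
  6       180.00       116.9591       701.7545
  7     2,180.00     1,318.2918     9,228.0427
  Σ                  2,164.4785    12,012.9159
Price P = Σ PV = 2,164.4785.
Macaulay duration = Σ(t·PV) / P = 12,012.9159 / 2,164.4785 = 5.55003 years.

5.55 years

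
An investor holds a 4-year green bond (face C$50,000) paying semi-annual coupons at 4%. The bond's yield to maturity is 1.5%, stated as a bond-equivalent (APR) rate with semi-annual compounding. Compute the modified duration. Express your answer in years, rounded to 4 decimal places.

3.7224 years

Periodic yield y = 0.0075. First find Macaulay duration:
  t   CF        PV=CF/(1+0.0075)^t    t·PV
  1     1,000.00       992.5558       992.5558
  2     1,000.00       985.1671     1,970.3342
  3     1,000.00       977.8333     2,933.5000
  4     1,000.00       970.5542     3,882.2167
  5     1,000.00       963.3292     4,816.6460
  6     1,000.00       956.1580     5,736.9481
  7     1,000.00       949.0402     6,643.2815
  8    51,000.00    48,040.7454   384,325.9635
  Σ                 54,835.3833   411,301.4458
P = 54,835.3833; Macaulay duration = 411,301.4458 / 54,835.3833 = 7.50066 half-year periods = 3.75033 years.
Modified duration = D_Mac / (1 + y) = 3.75033 / 1.0075 = 3.72241 years.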